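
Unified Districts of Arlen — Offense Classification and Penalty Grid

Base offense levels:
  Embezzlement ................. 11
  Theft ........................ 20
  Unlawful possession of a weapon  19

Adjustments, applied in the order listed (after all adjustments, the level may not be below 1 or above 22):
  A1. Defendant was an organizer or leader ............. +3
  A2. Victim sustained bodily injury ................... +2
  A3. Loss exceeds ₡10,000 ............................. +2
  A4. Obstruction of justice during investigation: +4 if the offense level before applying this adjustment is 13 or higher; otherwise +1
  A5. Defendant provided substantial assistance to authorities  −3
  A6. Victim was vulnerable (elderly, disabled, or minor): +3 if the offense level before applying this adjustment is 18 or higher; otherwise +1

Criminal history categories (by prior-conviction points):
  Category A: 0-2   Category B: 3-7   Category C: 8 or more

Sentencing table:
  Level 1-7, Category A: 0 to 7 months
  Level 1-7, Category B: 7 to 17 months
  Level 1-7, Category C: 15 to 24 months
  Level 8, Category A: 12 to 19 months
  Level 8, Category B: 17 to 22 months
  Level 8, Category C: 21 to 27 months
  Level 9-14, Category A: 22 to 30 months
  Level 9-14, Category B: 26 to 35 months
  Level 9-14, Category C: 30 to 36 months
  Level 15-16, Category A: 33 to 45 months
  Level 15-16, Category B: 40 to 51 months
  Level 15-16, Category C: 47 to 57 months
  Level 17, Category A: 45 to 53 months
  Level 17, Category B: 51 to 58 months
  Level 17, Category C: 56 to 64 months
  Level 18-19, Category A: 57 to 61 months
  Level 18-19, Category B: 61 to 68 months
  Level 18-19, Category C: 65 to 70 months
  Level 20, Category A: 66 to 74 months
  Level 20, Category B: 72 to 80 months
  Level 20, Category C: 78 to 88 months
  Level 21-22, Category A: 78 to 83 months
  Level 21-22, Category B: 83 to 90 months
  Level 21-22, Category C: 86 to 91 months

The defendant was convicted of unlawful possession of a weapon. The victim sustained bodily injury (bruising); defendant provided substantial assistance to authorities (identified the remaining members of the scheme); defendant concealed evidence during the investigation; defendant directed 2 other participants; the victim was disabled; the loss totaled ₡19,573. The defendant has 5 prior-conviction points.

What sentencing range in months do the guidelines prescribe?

Base offense level for unlawful possession of a weapon: 19.
A1 applies: 19 + 3 = 22.
A2 applies: 22 + 2 = 24.
A3 applies: 24 + 2 = 26.
A4 applies (level before this adjustment is 26 ≥ 13, so +4): 26 + 4 = 30.
A5 applies: 30 − 3 = 27.
A6 applies (level before this adjustment is 27 ≥ 18, so +3): 27 + 3 = 30.
Level 30 exceeds the maximum of 22; capped at 22.
Final offense level: 22.
Criminal history: 5 prior points → Category B (3-7).
Level 22 falls in the 21-22 band.
Grid: Level 21-22 × Category B = 83-90 months.

83-90 months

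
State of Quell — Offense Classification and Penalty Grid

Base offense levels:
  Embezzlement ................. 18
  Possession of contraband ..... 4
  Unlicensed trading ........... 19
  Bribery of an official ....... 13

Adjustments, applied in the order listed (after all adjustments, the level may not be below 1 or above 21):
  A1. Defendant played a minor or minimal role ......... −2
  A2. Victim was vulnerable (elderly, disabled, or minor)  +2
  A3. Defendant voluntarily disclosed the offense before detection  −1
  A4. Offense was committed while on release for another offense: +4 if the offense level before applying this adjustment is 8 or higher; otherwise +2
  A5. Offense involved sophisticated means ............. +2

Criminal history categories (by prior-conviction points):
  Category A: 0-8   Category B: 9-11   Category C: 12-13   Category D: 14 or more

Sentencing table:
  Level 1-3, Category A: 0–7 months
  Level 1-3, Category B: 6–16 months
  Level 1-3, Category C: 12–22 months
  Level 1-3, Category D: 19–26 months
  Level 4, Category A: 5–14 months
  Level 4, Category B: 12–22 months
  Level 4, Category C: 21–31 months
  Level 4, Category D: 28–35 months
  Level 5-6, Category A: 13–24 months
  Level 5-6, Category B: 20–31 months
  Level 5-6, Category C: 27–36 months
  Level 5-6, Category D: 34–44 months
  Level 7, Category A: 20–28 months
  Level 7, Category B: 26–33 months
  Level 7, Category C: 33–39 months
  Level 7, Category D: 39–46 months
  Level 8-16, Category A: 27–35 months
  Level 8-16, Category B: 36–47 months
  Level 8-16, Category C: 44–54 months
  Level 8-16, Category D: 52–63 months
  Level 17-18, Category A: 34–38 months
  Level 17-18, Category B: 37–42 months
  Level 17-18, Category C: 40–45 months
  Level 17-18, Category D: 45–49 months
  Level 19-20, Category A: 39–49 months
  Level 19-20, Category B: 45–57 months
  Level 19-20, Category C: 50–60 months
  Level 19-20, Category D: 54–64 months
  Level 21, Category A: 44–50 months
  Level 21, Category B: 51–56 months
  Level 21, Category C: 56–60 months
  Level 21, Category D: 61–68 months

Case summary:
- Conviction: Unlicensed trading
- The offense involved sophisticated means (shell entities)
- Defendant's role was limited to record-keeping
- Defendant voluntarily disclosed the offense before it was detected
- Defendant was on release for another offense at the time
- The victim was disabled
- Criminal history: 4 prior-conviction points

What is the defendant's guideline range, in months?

Base offense level for unlicensed trading: 19.
A1 applies: 19 − 2 = 17.
A2 applies: 17 + 2 = 19.
A3 applies: 19 − 1 = 18.
A4 applies (level before this adjustment is 18 ≥ 8, so +4): 18 + 4 = 22.
A5 applies: 22 + 2 = 24.
Level 24 exceeds the maximum of 21; capped at 21.
Final offense level: 21.
Criminal history: 4 prior points → Category A (0-8).
Level 21 falls in the 21 band.
Grid: Level 21 × Category A = 44-50 months.

44-50 months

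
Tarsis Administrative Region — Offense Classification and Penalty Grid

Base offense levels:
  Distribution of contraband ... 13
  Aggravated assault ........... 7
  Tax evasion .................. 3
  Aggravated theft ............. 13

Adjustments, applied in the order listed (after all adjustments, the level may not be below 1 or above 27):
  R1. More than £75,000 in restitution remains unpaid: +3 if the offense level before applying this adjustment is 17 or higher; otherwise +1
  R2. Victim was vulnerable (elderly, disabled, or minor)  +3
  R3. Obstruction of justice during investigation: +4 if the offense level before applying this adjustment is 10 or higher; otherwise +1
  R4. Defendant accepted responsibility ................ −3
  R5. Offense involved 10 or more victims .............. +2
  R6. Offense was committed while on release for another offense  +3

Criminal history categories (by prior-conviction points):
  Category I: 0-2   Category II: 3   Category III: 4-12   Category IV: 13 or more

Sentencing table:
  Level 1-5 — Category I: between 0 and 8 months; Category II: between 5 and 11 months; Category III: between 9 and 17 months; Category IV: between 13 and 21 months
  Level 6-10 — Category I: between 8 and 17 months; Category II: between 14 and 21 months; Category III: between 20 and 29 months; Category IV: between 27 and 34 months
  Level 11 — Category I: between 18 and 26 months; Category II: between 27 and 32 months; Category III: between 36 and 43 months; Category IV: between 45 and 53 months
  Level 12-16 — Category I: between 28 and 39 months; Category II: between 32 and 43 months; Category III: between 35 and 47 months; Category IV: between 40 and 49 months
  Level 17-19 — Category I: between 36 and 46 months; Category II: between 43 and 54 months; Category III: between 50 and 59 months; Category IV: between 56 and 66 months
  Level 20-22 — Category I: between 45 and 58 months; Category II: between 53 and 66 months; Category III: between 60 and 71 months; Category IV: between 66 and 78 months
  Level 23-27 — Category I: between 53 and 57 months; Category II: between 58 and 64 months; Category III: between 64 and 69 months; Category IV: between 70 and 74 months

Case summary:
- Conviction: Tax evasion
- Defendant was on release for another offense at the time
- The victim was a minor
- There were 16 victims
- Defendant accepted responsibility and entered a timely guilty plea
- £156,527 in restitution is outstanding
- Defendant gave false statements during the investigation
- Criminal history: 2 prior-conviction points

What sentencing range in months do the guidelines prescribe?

Base offense level for tax evasion: 3.
R1 applies (level before this adjustment is 3 < 17, so +1): 3 + 1 = 4.
R2 applies: 4 + 3 = 7.
R3 applies (level before this adjustment is 7 < 10, so +1): 7 + 1 = 8.
R4 applies: 8 − 3 = 5.
R5 applies: 5 + 2 = 7.
R6 applies: 7 + 3 = 10.
Final offense level: 10.
Criminal history: 2 prior points → Category I (0-2).
Level 10 falls in the 6-10 band.
Grid: Level 6-10 × Category I = 8-17 months.

8-17 months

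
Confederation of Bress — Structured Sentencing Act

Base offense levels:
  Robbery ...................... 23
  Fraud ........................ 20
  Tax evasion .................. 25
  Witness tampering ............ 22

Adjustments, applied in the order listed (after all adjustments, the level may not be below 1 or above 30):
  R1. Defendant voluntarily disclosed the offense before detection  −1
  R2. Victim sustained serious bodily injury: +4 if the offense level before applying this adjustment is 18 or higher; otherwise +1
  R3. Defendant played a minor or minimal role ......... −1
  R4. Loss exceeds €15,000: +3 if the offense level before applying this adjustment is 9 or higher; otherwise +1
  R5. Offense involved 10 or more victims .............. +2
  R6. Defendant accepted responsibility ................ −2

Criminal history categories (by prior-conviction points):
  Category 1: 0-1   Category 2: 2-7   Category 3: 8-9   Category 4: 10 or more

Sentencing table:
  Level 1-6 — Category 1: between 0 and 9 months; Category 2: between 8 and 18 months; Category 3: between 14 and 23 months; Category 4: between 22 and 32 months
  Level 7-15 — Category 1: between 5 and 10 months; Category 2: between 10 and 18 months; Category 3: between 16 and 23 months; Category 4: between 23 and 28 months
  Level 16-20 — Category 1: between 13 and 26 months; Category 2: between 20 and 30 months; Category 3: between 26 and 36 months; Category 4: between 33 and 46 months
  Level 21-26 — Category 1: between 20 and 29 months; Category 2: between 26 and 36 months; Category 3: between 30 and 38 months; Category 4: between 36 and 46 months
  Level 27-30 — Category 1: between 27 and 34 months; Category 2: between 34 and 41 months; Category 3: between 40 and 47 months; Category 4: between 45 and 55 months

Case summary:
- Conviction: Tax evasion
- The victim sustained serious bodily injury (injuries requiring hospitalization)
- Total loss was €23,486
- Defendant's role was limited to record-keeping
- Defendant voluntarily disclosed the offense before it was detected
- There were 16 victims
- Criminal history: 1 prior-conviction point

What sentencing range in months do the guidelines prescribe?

Base offense level for tax evasion: 25.
R1 applies: 25 − 1 = 24.
R2 applies (level before this adjustment is 24 ≥ 18, so +4): 24 + 4 = 28.
R3 applies: 28 − 1 = 27.
R4 applies (level before this adjustment is 27 ≥ 9, so +3): 27 + 3 = 30.
R5 applies: 30 + 2 = 32.
Level 32 exceeds the maximum of 30; capped at 30.
Final offense level: 30.
Criminal history: 1 prior point → Category 1 (0-1).
Level 30 falls in the 27-30 band.
Grid: Level 27-30 × Category 1 = 27-34 months.

27-34 months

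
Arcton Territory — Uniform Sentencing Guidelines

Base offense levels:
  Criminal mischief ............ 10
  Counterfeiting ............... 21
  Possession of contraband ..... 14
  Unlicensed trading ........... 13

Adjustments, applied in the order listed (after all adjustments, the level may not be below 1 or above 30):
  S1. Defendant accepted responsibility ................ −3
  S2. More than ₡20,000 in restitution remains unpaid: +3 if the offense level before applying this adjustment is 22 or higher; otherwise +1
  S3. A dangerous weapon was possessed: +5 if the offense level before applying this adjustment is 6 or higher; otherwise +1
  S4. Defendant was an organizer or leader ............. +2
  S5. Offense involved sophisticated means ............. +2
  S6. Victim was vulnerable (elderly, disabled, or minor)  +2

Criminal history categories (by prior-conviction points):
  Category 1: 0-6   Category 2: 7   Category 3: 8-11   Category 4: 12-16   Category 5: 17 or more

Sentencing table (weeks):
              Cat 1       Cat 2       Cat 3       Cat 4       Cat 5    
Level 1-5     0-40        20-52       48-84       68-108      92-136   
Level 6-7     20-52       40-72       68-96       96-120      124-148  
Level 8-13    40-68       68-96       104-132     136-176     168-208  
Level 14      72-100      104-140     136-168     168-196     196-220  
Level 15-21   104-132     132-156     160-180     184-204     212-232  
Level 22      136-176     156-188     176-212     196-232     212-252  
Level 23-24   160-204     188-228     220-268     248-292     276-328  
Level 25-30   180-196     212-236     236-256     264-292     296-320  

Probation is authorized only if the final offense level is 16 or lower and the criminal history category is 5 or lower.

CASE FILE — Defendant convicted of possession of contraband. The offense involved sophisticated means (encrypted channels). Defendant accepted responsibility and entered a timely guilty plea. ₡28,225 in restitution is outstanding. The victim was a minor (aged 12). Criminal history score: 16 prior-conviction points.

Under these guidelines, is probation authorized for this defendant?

Base offense level for possession of contraband: 14.
S1 applies: 14 − 3 = 11.
S2 applies (level before this adjustment is 11 < 22, so +1): 11 + 1 = 12.
S3 does not apply.
S4 does not apply.
S5 applies: 12 + 2 = 14.
S6 applies: 14 + 2 = 16.
Final offense level: 16.
Criminal history: 16 prior points → Category 4 (12-16).
Level 16 falls in the 15-21 band.
Grid: Level 15-21 × Category 4 = 184-204 weeks.
Probation check: level 16 ≤ 16 and category 4 ≤ 5 → eligible.

Yes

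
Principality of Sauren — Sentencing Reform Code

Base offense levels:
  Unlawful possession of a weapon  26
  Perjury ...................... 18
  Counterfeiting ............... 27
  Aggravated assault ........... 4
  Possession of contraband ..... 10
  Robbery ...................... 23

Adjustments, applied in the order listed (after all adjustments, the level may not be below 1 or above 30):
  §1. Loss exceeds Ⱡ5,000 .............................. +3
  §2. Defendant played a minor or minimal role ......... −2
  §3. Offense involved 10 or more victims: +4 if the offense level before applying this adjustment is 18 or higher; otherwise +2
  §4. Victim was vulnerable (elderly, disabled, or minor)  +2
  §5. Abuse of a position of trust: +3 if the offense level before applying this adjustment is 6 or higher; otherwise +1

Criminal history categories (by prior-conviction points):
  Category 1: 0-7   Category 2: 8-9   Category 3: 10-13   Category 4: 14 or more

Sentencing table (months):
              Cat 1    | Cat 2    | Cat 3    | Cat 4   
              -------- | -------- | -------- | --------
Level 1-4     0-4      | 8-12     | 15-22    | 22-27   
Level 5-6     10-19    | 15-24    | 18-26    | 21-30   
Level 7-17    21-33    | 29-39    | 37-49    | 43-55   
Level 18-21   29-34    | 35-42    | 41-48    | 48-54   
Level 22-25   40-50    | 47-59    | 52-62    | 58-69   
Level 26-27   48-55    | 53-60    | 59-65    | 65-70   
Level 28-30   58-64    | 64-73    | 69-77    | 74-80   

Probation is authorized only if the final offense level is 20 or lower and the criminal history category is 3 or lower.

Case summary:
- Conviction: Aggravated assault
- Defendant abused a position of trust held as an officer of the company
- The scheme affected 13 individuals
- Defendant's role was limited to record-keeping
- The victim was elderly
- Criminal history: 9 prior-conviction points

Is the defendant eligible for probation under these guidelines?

Yes

Base offense level for aggravated assault: 4.
§1 does not apply.
§2 applies: 4 − 2 = 2.
§3 applies (level before this adjustment is 2 < 18, so +2): 2 + 2 = 4.
§4 applies: 4 + 2 = 6.
§5 applies (level before this adjustment is 6 ≥ 6, so +3): 6 + 3 = 9.
Final offense level: 9.
Criminal history: 9 prior points → Category 2 (8-9).
Level 9 falls in the 7-17 band.
Grid: Level 7-17 × Category 2 = 29-39 months.
Probation check: level 9 ≤ 20 and category 2 ≤ 3 → eligible.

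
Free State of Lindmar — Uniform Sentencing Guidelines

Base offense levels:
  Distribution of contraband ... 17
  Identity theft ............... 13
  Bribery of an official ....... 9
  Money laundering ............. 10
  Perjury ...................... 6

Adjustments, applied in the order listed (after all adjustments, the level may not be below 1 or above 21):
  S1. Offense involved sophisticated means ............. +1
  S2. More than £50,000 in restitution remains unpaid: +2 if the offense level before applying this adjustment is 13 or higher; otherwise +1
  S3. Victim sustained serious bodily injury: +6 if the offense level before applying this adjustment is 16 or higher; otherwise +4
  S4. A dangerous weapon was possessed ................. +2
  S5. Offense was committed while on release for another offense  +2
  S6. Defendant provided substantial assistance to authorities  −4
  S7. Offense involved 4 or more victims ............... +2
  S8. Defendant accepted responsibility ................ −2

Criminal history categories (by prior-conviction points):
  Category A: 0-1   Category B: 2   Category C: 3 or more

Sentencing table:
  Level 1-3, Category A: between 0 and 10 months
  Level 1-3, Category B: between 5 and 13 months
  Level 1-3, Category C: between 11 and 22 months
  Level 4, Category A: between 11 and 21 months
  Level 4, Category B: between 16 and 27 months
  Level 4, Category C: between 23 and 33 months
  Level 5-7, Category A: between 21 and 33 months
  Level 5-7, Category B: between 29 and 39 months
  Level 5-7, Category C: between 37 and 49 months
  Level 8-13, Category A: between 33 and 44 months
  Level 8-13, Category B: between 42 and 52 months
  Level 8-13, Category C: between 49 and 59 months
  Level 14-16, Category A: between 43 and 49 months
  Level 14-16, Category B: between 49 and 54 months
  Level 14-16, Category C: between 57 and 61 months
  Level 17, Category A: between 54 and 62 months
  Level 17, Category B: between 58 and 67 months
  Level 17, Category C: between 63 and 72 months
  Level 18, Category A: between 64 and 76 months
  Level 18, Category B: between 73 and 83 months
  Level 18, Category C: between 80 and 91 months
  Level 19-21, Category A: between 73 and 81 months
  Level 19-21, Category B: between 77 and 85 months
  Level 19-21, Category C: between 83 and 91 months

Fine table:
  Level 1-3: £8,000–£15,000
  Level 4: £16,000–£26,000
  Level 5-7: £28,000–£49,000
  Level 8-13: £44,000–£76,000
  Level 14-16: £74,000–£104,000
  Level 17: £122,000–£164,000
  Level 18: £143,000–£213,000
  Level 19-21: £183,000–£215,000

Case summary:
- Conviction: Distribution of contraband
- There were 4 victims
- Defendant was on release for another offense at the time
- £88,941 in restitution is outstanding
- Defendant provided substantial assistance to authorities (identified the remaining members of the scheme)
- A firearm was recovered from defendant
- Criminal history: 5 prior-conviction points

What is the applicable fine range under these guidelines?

Base offense level for distribution of contraband: 17.
S2 applies (level before this adjustment is 17 ≥ 13, so +2): 17 + 2 = 19.
S4 applies: 19 + 2 = 21.
S5 applies: 21 + 2 = 23.
S6 applies: 23 − 4 = 19.
S7 applies: 19 + 2 = 21.
Final offense level: 21.
Level 21 falls in the 19-21 band.
Fine table: Level 19-21 → £183,000–£215,000.

£183,000–£215,000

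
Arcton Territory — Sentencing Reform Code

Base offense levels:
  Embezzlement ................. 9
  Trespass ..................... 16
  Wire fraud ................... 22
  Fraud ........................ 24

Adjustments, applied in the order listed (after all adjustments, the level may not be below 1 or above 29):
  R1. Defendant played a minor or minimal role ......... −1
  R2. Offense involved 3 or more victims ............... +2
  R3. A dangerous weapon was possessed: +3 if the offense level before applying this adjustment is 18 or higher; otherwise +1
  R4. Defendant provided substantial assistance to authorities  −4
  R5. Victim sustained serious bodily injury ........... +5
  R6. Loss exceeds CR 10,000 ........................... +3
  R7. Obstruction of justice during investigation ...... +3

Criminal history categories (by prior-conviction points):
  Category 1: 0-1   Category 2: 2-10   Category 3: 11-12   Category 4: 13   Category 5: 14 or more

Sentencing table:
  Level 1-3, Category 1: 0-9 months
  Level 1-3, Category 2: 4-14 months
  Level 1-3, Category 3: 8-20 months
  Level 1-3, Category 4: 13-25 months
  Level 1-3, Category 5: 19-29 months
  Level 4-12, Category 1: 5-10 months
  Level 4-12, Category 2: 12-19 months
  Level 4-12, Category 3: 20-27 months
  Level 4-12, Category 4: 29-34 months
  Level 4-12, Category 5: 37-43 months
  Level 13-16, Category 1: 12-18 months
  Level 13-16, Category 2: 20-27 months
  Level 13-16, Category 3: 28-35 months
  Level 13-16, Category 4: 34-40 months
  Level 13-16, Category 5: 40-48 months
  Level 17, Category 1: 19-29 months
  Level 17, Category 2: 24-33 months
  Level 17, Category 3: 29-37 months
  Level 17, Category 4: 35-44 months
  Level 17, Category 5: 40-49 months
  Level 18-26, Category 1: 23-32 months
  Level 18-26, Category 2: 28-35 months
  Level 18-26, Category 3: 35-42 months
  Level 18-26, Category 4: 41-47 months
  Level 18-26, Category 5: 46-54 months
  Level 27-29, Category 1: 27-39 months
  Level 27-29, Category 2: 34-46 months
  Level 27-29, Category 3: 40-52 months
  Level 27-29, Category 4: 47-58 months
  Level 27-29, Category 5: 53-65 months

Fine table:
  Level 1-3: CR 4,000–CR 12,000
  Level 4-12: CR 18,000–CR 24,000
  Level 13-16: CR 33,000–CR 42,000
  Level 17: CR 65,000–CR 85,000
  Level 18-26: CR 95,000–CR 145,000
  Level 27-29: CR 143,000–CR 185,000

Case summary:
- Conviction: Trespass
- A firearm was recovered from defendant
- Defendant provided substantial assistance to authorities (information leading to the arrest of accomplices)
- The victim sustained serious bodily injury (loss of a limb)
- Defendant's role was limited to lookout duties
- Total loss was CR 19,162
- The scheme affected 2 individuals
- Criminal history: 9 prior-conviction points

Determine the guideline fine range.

Base offense level for trespass: 16.
R1 applies: 16 − 1 = 15.
R3 applies (level before this adjustment is 15 < 18, so +1): 15 + 1 = 16.
R4 applies: 16 − 4 = 12.
R5 applies: 12 + 5 = 17.
R6 applies: 17 + 3 = 20.
Final offense level: 20.
Level 20 falls in the 18-26 band.
Fine table: Level 18-26 → CR 95,000–CR 145,000.

CR 95,000–CR 145,000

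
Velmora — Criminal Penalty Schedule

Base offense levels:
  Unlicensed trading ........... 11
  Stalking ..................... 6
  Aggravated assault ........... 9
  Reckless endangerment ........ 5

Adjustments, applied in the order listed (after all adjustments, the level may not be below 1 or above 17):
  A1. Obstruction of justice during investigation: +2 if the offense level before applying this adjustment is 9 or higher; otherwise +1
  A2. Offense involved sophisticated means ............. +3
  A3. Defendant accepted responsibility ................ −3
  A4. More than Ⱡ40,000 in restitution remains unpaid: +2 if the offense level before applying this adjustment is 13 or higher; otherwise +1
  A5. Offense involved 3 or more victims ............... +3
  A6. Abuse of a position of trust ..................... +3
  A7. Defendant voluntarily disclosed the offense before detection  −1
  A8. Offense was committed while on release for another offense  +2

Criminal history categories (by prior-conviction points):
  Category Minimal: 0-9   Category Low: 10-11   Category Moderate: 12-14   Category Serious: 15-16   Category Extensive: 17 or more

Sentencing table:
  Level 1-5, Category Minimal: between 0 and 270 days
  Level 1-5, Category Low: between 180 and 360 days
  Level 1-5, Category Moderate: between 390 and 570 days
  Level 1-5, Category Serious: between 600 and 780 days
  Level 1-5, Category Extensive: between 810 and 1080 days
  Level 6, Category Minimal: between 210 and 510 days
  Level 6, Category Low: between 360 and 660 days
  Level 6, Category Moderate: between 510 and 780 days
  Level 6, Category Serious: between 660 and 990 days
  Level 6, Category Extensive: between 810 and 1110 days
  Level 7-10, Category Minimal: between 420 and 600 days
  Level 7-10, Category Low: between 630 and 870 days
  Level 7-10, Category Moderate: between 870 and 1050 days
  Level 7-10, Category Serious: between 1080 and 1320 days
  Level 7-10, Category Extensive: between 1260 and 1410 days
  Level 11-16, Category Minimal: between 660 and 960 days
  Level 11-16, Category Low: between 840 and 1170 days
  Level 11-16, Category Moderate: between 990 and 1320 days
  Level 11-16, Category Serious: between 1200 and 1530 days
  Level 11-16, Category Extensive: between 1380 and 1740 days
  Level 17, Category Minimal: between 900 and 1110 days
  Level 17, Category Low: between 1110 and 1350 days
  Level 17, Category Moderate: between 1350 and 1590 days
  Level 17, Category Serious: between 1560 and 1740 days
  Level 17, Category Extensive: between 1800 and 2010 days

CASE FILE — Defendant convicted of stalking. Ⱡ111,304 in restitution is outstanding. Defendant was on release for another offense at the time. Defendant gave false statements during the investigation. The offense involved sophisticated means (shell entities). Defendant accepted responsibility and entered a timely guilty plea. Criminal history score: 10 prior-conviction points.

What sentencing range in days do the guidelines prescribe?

630-870 days

Base offense level for stalking: 6.
A1 applies (level before this adjustment is 6 < 9, so +1): 6 + 1 = 7.
A2 applies: 7 + 3 = 10.
A3 applies: 10 − 3 = 7.
A4 applies (level before this adjustment is 7 < 13, so +1): 7 + 1 = 8.
A7 does not apply.
A8 applies: 8 + 2 = 10.
Final offense level: 10.
Criminal history: 10 prior points → Category Low (10-11).
Level 10 falls in the 7-10 band.
Grid: Level 7-10 × Category Low = 630-870 days.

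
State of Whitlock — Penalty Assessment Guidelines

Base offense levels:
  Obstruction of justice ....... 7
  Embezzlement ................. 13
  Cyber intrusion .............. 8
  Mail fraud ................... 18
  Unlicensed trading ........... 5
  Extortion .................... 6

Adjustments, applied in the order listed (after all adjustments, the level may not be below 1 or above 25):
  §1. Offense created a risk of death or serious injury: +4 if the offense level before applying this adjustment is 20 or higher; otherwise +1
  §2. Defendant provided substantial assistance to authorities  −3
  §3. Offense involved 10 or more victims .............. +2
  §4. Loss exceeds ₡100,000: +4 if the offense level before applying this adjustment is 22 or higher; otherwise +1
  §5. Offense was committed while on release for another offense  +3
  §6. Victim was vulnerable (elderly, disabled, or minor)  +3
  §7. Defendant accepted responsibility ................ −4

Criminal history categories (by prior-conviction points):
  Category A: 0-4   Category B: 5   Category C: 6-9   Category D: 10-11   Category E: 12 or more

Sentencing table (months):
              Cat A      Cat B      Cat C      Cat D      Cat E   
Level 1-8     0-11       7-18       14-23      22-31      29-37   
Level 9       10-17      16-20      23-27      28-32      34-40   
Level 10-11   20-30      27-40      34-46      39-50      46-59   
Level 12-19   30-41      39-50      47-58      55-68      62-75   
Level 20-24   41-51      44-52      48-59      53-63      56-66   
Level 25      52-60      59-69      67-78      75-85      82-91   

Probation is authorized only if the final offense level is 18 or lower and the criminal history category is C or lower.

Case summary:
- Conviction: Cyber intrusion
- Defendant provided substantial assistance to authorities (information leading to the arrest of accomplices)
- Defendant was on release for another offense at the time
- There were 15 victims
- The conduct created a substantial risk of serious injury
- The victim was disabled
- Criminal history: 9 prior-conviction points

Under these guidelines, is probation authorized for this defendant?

Base offense level for cyber intrusion: 8.
§1 applies (level before this adjustment is 8 < 20, so +1): 8 + 1 = 9.
§2 applies: 9 − 3 = 6.
§3 applies: 6 + 2 = 8.
§5 applies: 8 + 3 = 11.
§6 applies: 11 + 3 = 14.
Final offense level: 14.
Criminal history: 9 prior points → Category C (6-9).
Level 14 falls in the 12-19 band.
Grid: Level 12-19 × Category C = 47-58 months.
Probation check: level 14 ≤ 18 and category C ≤ C → eligible.

Yes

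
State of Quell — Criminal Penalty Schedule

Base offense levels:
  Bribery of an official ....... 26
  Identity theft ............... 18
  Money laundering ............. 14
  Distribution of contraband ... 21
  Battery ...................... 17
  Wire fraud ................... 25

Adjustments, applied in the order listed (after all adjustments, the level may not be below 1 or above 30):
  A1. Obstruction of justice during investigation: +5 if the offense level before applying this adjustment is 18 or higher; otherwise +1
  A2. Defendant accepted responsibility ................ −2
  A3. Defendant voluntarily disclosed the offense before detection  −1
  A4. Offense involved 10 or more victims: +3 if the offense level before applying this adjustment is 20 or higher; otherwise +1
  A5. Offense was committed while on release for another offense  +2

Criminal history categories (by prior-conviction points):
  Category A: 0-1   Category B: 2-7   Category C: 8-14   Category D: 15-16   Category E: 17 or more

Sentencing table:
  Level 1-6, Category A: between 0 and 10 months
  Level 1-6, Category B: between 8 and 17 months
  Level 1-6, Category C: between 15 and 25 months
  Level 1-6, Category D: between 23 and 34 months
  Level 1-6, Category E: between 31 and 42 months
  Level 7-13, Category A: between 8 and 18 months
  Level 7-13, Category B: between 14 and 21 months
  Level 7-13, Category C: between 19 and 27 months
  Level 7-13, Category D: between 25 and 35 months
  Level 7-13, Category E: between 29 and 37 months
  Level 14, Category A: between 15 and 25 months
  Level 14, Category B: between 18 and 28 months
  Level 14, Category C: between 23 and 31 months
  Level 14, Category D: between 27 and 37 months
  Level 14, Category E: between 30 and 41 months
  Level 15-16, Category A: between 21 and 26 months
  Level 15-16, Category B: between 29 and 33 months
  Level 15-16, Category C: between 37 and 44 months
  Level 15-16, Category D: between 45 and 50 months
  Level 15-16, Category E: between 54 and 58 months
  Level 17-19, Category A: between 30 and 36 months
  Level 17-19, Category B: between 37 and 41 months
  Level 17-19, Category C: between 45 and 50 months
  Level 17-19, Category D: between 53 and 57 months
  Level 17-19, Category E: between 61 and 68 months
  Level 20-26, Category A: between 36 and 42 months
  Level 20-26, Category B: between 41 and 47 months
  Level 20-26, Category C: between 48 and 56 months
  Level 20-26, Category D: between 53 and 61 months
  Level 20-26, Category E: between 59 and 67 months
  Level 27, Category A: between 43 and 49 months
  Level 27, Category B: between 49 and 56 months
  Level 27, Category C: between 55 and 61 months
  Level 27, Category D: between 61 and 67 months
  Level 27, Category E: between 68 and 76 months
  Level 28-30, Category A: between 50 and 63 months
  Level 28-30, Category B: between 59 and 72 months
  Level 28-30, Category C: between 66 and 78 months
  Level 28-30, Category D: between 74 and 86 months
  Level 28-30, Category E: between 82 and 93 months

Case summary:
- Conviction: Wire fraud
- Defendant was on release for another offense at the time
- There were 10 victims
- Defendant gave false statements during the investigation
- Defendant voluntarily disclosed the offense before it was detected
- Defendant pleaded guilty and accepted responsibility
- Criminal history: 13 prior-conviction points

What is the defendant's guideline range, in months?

Base offense level for wire fraud: 25.
A1 applies (level before this adjustment is 25 ≥ 18, so +5): 25 + 5 = 30.
A2 applies: 30 − 2 = 28.
A3 applies: 28 − 1 = 27.
A4 applies (level before this adjustment is 27 ≥ 20, so +3): 27 + 3 = 30.
A5 applies: 30 + 2 = 32.
Level 32 exceeds the maximum of 30; capped at 30.
Final offense level: 30.
Criminal history: 13 prior points → Category C (8-14).
Level 30 falls in the 28-30 band.
Grid: Level 28-30 × Category C = 66-78 months.

66-78 months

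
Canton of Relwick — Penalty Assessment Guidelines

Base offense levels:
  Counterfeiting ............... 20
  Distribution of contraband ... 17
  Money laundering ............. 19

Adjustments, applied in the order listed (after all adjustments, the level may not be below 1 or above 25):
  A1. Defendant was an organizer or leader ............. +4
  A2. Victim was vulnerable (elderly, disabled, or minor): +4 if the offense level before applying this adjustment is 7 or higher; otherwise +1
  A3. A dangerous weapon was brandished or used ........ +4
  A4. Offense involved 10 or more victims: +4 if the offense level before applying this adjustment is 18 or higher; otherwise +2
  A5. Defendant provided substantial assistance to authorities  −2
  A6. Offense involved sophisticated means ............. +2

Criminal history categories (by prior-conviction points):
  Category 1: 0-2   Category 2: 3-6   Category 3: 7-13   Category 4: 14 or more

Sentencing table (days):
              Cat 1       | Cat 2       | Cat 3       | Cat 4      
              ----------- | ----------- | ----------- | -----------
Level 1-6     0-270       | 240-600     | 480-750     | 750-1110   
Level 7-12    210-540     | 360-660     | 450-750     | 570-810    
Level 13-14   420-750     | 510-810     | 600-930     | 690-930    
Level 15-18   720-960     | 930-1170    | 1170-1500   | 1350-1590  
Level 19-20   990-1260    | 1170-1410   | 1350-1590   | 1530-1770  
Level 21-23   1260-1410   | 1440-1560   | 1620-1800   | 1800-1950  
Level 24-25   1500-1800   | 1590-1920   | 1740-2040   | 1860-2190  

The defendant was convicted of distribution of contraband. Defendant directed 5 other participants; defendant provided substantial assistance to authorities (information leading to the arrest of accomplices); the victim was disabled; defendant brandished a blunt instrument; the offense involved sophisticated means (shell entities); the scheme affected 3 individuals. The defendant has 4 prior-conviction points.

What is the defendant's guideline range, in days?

Base offense level for distribution of contraband: 17.
A1 applies: 17 + 4 = 21.
A2 applies (level before this adjustment is 21 ≥ 7, so +4): 21 + 4 = 25.
A3 applies: 25 + 4 = 29.
A4 does not apply.
A5 applies: 29 − 2 = 27.
A6 applies: 27 + 2 = 29.
Level 29 exceeds the maximum of 25; capped at 25.
Final offense level: 25.
Criminal history: 4 prior points → Category 2 (3-6).
Level 25 falls in the 24-25 band.
Grid: Level 24-25 × Category 2 = 1590-1920 days.

1590-1920 days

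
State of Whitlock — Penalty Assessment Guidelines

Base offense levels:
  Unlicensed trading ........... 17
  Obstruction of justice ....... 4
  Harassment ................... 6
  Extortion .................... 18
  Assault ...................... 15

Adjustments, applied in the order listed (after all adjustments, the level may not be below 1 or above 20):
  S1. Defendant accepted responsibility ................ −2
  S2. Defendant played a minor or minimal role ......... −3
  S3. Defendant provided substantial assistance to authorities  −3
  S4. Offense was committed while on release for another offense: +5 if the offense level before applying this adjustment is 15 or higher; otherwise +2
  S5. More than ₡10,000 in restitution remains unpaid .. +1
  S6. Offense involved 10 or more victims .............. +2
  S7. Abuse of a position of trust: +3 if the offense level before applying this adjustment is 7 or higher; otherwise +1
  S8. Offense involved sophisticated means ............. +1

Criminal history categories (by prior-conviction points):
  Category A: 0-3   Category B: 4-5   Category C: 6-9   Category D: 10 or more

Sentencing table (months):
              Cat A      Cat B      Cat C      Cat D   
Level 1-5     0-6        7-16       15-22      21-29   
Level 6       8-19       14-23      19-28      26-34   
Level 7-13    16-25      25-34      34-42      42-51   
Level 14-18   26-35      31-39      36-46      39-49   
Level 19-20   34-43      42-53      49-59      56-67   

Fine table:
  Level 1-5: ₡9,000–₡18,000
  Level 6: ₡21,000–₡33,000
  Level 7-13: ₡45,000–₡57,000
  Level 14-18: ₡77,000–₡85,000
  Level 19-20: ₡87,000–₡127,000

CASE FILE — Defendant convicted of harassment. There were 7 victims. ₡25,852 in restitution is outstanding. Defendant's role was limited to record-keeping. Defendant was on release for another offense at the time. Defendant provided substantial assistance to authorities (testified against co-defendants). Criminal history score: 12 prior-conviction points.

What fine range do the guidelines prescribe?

₡9,000–₡18,000

Base offense level for harassment: 6.
S1 does not apply.
S2 applies: 6 − 3 = 3.
S3 applies: 3 − 3 = 0.
S4 applies (level before this adjustment is 0 < 15, so +2): 0 + 2 = 2.
S5 applies: 2 + 1 = 3.
S6 does not apply.
Final offense level: 3.
Level 3 falls in the 1-5 band.
Fine table: Level 1-5 → ₡9,000–₡18,000.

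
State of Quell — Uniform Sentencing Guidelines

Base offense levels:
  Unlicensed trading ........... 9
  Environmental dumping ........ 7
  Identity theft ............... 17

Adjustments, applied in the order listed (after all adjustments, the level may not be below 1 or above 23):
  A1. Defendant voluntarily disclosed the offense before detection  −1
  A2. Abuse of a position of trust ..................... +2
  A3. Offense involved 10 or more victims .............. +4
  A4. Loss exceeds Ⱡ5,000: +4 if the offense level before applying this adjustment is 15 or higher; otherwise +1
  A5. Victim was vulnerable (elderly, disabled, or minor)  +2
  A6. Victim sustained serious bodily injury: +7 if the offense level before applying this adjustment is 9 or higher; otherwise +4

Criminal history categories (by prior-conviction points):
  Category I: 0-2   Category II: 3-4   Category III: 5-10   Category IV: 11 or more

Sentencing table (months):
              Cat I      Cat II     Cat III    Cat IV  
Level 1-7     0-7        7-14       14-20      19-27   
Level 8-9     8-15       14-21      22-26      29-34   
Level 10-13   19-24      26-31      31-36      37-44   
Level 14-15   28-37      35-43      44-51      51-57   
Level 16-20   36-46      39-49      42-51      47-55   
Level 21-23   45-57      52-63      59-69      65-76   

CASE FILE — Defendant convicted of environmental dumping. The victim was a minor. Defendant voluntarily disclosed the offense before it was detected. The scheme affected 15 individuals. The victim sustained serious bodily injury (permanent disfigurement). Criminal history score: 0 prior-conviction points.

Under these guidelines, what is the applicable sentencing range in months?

Base offense level for environmental dumping: 7.
A1 applies: 7 − 1 = 6.
A3 applies: 6 + 4 = 10.
A5 applies: 10 + 2 = 12.
A6 applies (level before this adjustment is 12 ≥ 9, so +7): 12 + 7 = 19.
Final offense level: 19.
Criminal history: 0 prior points → Category I (0-2).
Level 19 falls in the 16-20 band.
Grid: Level 16-20 × Category I = 36-46 months.

36-46 months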